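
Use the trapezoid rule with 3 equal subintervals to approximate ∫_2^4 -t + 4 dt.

Δt = (4 − 2)/3 = 2/3.
f(2) = 2, f(8/3) = 4/3, f(10/3) = 2/3, f(4) = 0.
T_3 = (Δt/2)·[f(t_0) + 2f(t_1) + 2f(t_2) + f(t_3)].
Sum = 2.

2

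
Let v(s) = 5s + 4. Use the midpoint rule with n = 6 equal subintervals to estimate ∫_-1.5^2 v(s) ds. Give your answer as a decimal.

Δs = (2 − (-1.5))/6 = 7/12.
Midpoints: -29/24, -0.625, -1/24, 13/24, 1.125, 41/24.
v(-29/24) = -49/24, v(-0.625) = 0.875, v(-1/24) = 91/24, v(13/24) = 161/24, v(1.125) = 9.625, v(41/24) = 301/24.
Sum = Δs · [v(-29/24) + v(-0.625) + v(-1/24) + ...].
Sum = 18.375.

18.375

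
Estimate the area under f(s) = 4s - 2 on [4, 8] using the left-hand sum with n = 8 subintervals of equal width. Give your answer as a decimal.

Δs = (8 − 4)/8 = 0.5.
Left endpoints: 4, 4.5, 5, 5.5, 6, 6.5, 7, 7.5.
f(4) = 14, f(4.5) = 16, f(5) = 18, f(5.5) = 20, f(6) = 22, f(6.5) = 24, f(7) = 26, f(7.5) = 28.
Sum = Δs · [f(4) + f(4.5) + f(5) + ...].
Sum = 84.

84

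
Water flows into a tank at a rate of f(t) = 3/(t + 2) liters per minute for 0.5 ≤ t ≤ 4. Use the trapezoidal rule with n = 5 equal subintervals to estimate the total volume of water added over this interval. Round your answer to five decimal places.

2.64246

Δt = (4 − 0.5)/5 = 0.7.
f(0.5) = 1.2, f(1.2) = 0.9375, f(1.9) = 10/13, f(2.6) = 15/23, f(3.3) = 30/53, f(4) = 0.5.
T_5 = (Δt/2)·[f(t_0) + 2f(t_1) + ... + 2f(t_{4}) + f(t_5)].
Sum ≈ 2.64246.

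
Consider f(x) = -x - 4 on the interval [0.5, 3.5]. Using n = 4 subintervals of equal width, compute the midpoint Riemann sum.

-18

Δx = (3.5 − 0.5)/4 = 0.75.
Midpoints: 0.875, 1.625, 2.375, 3.125.
f(0.875) = -4.875, f(1.625) = -5.625, f(2.375) = -6.375, f(3.125) = -7.125.
Sum = Δx · [f(0.875) + f(1.625) + f(2.375) + f(3.125)].
Sum = -18.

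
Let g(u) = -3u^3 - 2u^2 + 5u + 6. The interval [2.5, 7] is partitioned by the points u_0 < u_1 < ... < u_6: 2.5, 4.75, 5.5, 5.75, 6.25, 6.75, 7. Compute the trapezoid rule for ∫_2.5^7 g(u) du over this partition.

Subinterval widths: 2.25, 0.75, 0.25, 0.5, 0.5, 0.25.
g(2.5) = -40.875, g(4.75) = -336.890625, g(5.5) = -526.125, g(5.75) = -601.703125, g(6.25) = -773.296875, g(6.75) = -974.015625, g(7) = -1086.
On each subinterval the trapezoid contributes (Δu_i/2)·[g(u_{i-1}) + g(u_i)].
Sum = -1927.67578125.

-1927.67578125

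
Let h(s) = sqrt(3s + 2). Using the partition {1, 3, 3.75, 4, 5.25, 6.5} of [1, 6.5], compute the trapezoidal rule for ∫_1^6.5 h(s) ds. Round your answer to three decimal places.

Subinterval widths: 2, 0.75, 0.25, 1.25, 1.25.
h(1) ≈ 2.236, h(3) ≈ 3.317, h(3.75) ≈ 3.640, h(4) ≈ 3.742, h(5.25) ≈ 4.213, h(6.5) ≈ 4.637.
On each subinterval the trapezoid contributes (Δs_i/2)·[h(s_{i-1}) + h(s_i)].
Sum ≈ 19.587.

19.587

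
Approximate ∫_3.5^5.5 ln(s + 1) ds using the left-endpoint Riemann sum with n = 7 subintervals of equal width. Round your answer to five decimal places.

3.34537

Δs = (5.5 − 3.5)/7 = 2/7.
Left endpoints: 3.5, 53/14, 57/14, 61/14, 65/14, 69/14, 73/14.
f(3.5) ≈ 1.50408, f(53/14) ≈ 1.56564, f(57/14) ≈ 1.62362, f(61/14) ≈ 1.67843, f(65/14) ≈ 1.73039, f(69/14) ≈ 1.77978, f(73/14) ≈ 1.82685.
Sum = Δs · [f(3.5) + f(53/14) + f(57/14) + ...].
Sum ≈ 3.34537.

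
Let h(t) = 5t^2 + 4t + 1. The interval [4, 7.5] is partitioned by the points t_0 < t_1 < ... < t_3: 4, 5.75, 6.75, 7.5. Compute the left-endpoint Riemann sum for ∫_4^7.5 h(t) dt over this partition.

550.921875

Subinterval widths: 1.75, 1, 0.75.
Left endpoints: 4, 5.75, 6.75.
h(4) = 97, h(5.75) = 189.3125, h(6.75) = 255.8125.
Sum = Σ Δt_i · h(t_i).
Sum = 550.921875.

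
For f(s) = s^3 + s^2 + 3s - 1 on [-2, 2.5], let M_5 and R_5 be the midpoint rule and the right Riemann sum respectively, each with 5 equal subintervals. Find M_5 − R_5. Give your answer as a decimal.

-19.3134375

M_5 = 11.9840625.
R_5 = 31.2975.
M_5 − R_5 = -19.3134375.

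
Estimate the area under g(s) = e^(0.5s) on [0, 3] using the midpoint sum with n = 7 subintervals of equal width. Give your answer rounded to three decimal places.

Δs = (3 − 0)/7 = 3/7.
Midpoints: 3/14, 9/14, 15/14, 1.5, 27/14, 33/14, 39/14.
g(3/14) ≈ 1.113, g(9/14) ≈ 1.379, g(15/14) ≈ 1.709, g(1.5) ≈ 2.117, g(27/14) ≈ 2.623, g(33/14) ≈ 3.250, g(39/14) ≈ 4.026.
Sum = Δs · [g(3/14) + g(9/14) + g(15/14) + ...].
Sum ≈ 6.950.

6.950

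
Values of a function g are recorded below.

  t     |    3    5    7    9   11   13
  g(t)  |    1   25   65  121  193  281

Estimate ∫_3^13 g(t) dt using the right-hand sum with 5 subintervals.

Δt = 2.
Sum = 2·[25 + 65 + 121 + 193 + 281] = 1370.

1370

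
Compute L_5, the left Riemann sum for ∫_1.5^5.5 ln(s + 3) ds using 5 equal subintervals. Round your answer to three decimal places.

7.162

Δs = (5.5 − 1.5)/5 = 0.8.
Left endpoints: 1.5, 2.3, 3.1, 3.9, 4.7.
f(1.5) ≈ 1.504, f(2.3) ≈ 1.668, f(3.1) ≈ 1.808, f(3.9) ≈ 1.932, f(4.7) ≈ 2.041.
Sum = Δs · [f(1.5) + f(2.3) + f(3.1) + f(3.9) + f(4.7)].
Sum ≈ 7.162.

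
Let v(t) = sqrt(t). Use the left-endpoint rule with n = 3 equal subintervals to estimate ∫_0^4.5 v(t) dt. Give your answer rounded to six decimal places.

4.435194

Δt = (4.5 − 0)/3 = 1.5.
Left endpoints: 0, 1.5, 3.
v(0) ≈ 0.000000, v(1.5) ≈ 1.224745, v(3) ≈ 1.732051.
Sum = Δt · [v(0) + v(1.5) + v(3)].
Sum ≈ 4.435194.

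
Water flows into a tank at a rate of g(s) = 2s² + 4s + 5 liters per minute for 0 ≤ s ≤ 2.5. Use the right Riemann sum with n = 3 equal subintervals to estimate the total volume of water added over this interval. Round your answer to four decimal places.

45.3704

Δs = (2.5 − 0)/3 = 5/6.
Right endpoints: 5/6, 5/3, 2.5.
g(5/6) = 175/18, g(5/3) = 155/9, g(2.5) = 27.5.
Sum = Δs · [g(5/6) + g(5/3) + g(2.5)].
Sum ≈ 45.3704.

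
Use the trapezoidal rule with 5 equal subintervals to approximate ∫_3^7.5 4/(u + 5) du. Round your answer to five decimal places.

1.78763

Δu = (7.5 − 3)/5 = 0.9.
f(3) = 0.5, f(3.9) = 40/89, f(4.8) = 20/49, f(5.7) = 40/107, f(6.6) = 10/29, f(7.5) = 0.32.
T_5 = (Δu/2)·[f(u_0) + 2f(u_1) + ... + 2f(u_{4}) + f(u_5)].
Sum ≈ 1.78763.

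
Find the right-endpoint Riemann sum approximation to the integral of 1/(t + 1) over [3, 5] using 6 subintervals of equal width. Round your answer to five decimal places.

0.39190

Δt = (5 − 3)/6 = 1/3.
Right endpoints: 10/3, 11/3, 4, 13/3, 14/3, 5.
f(10/3) = 3/13, f(11/3) = 3/14, f(4) = 0.2, f(13/3) = 0.1875, f(14/3) = 3/17, f(5) = 1/6.
Sum = Δt · [f(10/3) + f(11/3) + f(4) + ...].
Sum ≈ 0.39190.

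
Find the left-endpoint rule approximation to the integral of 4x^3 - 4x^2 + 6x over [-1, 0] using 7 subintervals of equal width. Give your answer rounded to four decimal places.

Δx = (0 − (-1))/7 = 1/7.
Left endpoints: -1, -6/7, -5/7, -4/7, -3/7, -2/7, -1/7.
f(-1) = -14, f(-6/7) = -3636/343, f(-5/7) = -2670/343, f(-4/7) = -1880/343, f(-3/7) = -1242/343, f(-2/7) = -732/343, f(-1/7) = -326/343.
Sum = Δx · [f(-1) + f(-6/7) + f(-5/7) + ...].
Sum ≈ -6.3673.

-6.3673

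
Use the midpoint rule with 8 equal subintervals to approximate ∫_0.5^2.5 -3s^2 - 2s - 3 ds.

Δs = (2.5 − 0.5)/8 = 0.25.
Midpoints: 0.625, 0.875, 1.125, 1.375, 1.625, 1.875, 2.125, 2.375.
f(0.625) = -5.421875, f(0.875) = -7.046875, f(1.125) = -9.046875, f(1.375) = -11.421875, f(1.625) = -14.171875, f(1.875) = -17.296875, f(2.125) = -20.796875, f(2.375) = -24.671875.
Sum = Δs · [f(0.625) + f(0.875) + f(1.125) + ...].
Sum = -27.46875.

-27.46875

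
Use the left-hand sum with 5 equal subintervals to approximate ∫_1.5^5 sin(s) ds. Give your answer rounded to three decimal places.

Δs = (5 − 1.5)/5 = 0.7.
Left endpoints: 1.5, 2.2, 2.9, 3.6, 4.3.
f(1.5) ≈ 0.997, f(2.2) ≈ 0.808, f(2.9) ≈ 0.239, f(3.6) ≈ -0.443, f(4.3) ≈ -0.916.
Sum = Δs · [f(1.5) + f(2.2) + f(2.9) + f(3.6) + f(4.3)].
Sum ≈ 0.481.

0.481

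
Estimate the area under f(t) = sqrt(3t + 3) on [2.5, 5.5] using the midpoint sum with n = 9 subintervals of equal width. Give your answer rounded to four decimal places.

Δt = (5.5 − 2.5)/9 = 1/3.
Midpoints: 8/3, 3, 10/3, 11/3, 4, 13/3, 14/3, 5, 16/3.
f(8/3) ≈ 3.3166, f(3) ≈ 3.4641, f(10/3) ≈ 3.6056, f(11/3) ≈ 3.7417, f(4) ≈ 3.8730, f(13/3) ≈ 4.0000, f(14/3) ≈ 4.1231, f(5) ≈ 4.2426, f(16/3) ≈ 4.3589.
Sum = Δt · [f(8/3) + f(3) + f(10/3) + ...].
Sum ≈ 11.5752.

11.5752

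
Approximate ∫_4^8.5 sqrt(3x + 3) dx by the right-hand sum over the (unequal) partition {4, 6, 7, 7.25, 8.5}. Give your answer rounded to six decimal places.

21.981039

Subinterval widths: 2, 1, 0.25, 1.25.
Right endpoints: 6, 7, 7.25, 8.5.
f(6) ≈ 4.582576, f(7) ≈ 4.898979, f(7.25) ≈ 4.974937, f(8.5) ≈ 5.338539.
Sum = Σ Δx_i · f(x_i).
Sum ≈ 21.981039.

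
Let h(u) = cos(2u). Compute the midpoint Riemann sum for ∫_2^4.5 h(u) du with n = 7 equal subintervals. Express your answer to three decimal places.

Δu = (4.5 − 2)/7 = 5/14.
Midpoints: 61/28, 71/28, 81/28, 3.25, 101/28, 111/28, 121/28.
h(61/28) ≈ -0.348, h(71/28) ≈ 0.351, h(81/28) ≈ 0.879, h(3.25) ≈ 0.977, h(101/28) ≈ 0.597, h(111/28) ≈ -0.075, h(121/28) ≈ -0.710.
Sum = Δu · [h(61/28) + h(71/28) + h(81/28) + ...].
Sum ≈ 0.597.

0.597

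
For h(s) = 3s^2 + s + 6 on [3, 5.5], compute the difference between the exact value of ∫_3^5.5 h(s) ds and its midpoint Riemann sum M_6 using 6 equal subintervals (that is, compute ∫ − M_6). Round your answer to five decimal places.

Exact integral: ∫_3^5.5 h(s) ds = 165.
M_6 ≈ 164.8914931.
Error ≈ 165 − 164.8914931 ≈ 0.10851.

0.10851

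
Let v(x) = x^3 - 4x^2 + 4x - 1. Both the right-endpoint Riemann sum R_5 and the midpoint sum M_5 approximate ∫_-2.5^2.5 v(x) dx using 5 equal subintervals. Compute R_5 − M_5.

R_5 = -24.375.
M_5 = -45.
R_5 − M_5 = 20.625.

20.625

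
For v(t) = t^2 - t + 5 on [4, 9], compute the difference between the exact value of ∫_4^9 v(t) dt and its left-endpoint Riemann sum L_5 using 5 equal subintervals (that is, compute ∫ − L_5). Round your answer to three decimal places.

Exact integral: ∫_4^9 v(t) dt ≈ 214.16667.
L_5 = 185.
Error ≈ 214.16667 − 185 ≈ 29.167.

29.167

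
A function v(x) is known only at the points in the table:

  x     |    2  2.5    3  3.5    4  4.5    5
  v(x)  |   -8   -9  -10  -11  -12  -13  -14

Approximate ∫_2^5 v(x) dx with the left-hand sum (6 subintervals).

-31.5

Δx = 0.5.
Sum = 0.5·[(-8) + (-9) + (-10) + (-11) + (-12) + (-13)] = -31.5.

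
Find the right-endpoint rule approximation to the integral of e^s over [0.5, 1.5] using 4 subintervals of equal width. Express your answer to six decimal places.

Δs = (1.5 − 0.5)/4 = 0.25.
Right endpoints: 0.75, 1, 1.25, 1.5.
f(0.75) ≈ 2.117000, f(1) ≈ 2.718282, f(1.25) ≈ 3.490343, f(1.5) ≈ 4.481689.
Sum = Δs · [f(0.75) + f(1) + f(1.25) + f(1.5)].
Sum ≈ 3.201828.

3.201828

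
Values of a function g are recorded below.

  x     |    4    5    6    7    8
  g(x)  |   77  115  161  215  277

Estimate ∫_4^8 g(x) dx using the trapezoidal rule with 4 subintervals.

668

Δx = 1.
T_4 = (1/2)·[77 + 2·115 + 2·161 + 2·215 + 277] = 668.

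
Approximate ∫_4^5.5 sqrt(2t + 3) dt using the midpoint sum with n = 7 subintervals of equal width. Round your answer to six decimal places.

5.300176

Δt = (5.5 − 4)/7 = 3/14.
Midpoints: 115/28, 121/28, 127/28, 4.75, 139/28, 145/28, 151/28.
f(115/28) ≈ 3.348774, f(121/28) ≈ 3.412163, f(127/28) ≈ 3.474396, f(4.75) ≈ 3.535534, f(139/28) ≈ 3.595632, f(145/28) ≈ 3.654743, f(151/28) ≈ 3.712912.
Sum = Δt · [f(115/28) + f(121/28) + f(127/28) + ...].
Sum ≈ 5.300176.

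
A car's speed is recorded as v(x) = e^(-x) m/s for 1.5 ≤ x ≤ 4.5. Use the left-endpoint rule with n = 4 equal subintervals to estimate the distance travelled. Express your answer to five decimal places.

0.30138

Δx = (4.5 − 1.5)/4 = 0.75.
Left endpoints: 1.5, 2.25, 3, 3.75.
v(1.5) ≈ 0.22313, v(2.25) ≈ 0.10540, v(3) ≈ 0.04979, v(3.75) ≈ 0.02352.
Sum = Δx · [v(1.5) + v(2.25) + v(3) + v(3.75)].
Sum ≈ 0.30138.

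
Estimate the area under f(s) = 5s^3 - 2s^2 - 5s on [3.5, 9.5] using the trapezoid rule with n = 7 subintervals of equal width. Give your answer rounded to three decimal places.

9325.913

Δs = (9.5 − 3.5)/7 = 6/7.
f(3.5) = 172.375, f(61/14) = 970937/2744, f(73/14) = 1724333/2744, f(85/14) = 2785025/2744, f(97/14) = 4204853/2744, f(109/14) = 6035657/2744, f(121/14) = 8329277/2744, f(9.5) = 4058.875.
T_7 = (Δs/2)·[f(s_0) + 2f(s_1) + ... + 2f(s_{6}) + f(s_7)].
Sum ≈ 9325.913.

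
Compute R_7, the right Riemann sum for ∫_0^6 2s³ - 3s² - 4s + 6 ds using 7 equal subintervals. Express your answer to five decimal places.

535.59184

Δs = (6 − 0)/7 = 6/7.
Right endpoints: 6/7, 12/7, 18/7, 24/7, 30/7, 36/7, 6.
f(6/7) = 558/343, f(12/7) = 138/343, f(18/7) = 3390/343, f(24/7) = 12906/343, f(30/7) = 31278/343, f(36/7) = 61098/343, f(6) = 306.
Sum = Δs · [f(6/7) + f(12/7) + f(18/7) + ...].
Sum ≈ 535.59184.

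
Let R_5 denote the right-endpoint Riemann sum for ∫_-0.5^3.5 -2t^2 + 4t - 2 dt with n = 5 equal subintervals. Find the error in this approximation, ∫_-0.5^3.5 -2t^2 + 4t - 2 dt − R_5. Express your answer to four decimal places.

4.0533

Exact integral: ∫_-0.5^3.5 f(t) dt ≈ -12.666667.
R_5 = -16.72.
Error ≈ -12.666667 − (-16.72) ≈ 4.0533.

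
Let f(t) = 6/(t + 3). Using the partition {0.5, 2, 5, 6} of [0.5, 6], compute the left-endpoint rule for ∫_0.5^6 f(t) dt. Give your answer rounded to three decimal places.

Subinterval widths: 1.5, 3, 1.
Left endpoints: 0.5, 2, 5.
f(0.5) = 12/7, f(2) = 1.2, f(5) = 0.75.
Sum = Σ Δt_i · f(t_i).
Sum ≈ 6.921.

6.921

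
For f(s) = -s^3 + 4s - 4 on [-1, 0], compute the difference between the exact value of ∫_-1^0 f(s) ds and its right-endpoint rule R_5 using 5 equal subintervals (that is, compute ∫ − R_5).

-0.31

Exact integral: ∫_-1^0 f(s) ds = -5.75.
R_5 = -5.44.
Error = -5.75 − (-5.44) = -0.31.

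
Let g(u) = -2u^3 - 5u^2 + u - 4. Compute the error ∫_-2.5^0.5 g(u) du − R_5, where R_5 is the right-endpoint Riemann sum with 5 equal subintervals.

-0.63

Exact integral: ∫_-2.5^0.5 g(u) du = -21.75.
R_5 = -21.12.
Error = -21.75 − (-21.12) = -0.63.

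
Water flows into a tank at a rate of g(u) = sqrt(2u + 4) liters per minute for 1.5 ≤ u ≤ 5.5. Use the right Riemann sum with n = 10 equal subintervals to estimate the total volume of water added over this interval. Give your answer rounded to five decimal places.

13.43535

Δu = (5.5 − 1.5)/10 = 0.4.
Right endpoints: 1.9, 2.3, 2.7, 3.1, 3.5, 3.9, 4.3, 4.7, 5.1, 5.5.
g(1.9) ≈ 2.79285, g(2.3) ≈ 2.93258, g(2.7) ≈ 3.06594, g(3.1) ≈ 3.19374, g(3.5) ≈ 3.31662, g(3.9) ≈ 3.43511, g(4.3) ≈ 3.54965, g(4.7) ≈ 3.66060, g(5.1) ≈ 3.76829, g(5.5) ≈ 3.87298.
Sum = Δu · [g(1.9) + g(2.3) + g(2.7) + ...].
Sum ≈ 13.43535.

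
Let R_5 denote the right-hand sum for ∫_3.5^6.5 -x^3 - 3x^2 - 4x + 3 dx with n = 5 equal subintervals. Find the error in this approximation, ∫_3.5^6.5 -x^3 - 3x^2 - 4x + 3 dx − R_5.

Exact integral: ∫_3.5^6.5 f(x) dx = -691.5.
R_5 = -794.865.
Error = -691.5 − (-794.865) = 103.365.

103.365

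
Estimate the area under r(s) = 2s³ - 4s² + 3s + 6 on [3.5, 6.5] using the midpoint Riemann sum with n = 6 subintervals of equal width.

569.875

Δs = (6.5 − 3.5)/6 = 0.5.
Midpoints: 3.75, 4.25, 4.75, 5.25, 5.75, 6.25.
r(3.75) = 66.46875, r(4.25) = 100.03125, r(4.75) = 144.34375, r(5.25) = 200.90625, r(5.75) = 271.21875, r(6.25) = 356.78125.
Sum = Δs · [r(3.75) + r(4.25) + r(4.75) + ...].
Sum = 569.875.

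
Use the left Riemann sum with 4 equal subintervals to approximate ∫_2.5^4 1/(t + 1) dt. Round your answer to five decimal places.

0.37323

Δt = (4 − 2.5)/4 = 0.375.
Left endpoints: 2.5, 2.875, 3.25, 3.625.
f(2.5) = 2/7, f(2.875) = 8/31, f(3.25) = 4/17, f(3.625) = 8/37.
Sum = Δt · [f(2.5) + f(2.875) + f(3.25) + f(3.625)].
Sum ≈ 0.37323.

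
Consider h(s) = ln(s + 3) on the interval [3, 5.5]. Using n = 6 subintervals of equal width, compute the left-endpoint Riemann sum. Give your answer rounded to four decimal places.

Δs = (5.5 − 3)/6 = 5/12.
Left endpoints: 3, 41/12, 23/6, 4.25, 14/3, 61/12.
h(3) ≈ 1.7918, h(41/12) ≈ 1.8589, h(23/6) ≈ 1.9218, h(4.25) ≈ 1.9810, h(14/3) ≈ 2.0369, h(61/12) ≈ 2.0898.
Sum = Δs · [h(3) + h(41/12) + h(23/6) + ...].
Sum ≈ 4.8667.

4.8667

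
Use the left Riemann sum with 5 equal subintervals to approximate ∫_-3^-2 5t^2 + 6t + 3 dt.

21.6

Δt = (-2 − (-3))/5 = 0.2.
Left endpoints: -3, -2.8, -2.6, -2.4, -2.2.
f(-3) = 30, f(-2.8) = 25.4, f(-2.6) = 21.2, f(-2.4) = 17.4, f(-2.2) = 14.
Sum = Δt · [f(-3) + f(-2.8) + f(-2.6) + f(-2.4) + f(-2.2)].
Sum = 21.6.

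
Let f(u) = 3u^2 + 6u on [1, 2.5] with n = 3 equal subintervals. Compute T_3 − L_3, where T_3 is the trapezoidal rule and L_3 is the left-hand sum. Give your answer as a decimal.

T_3 = 30.5625.
L_3 = 24.375.
T_3 − L_3 = 6.1875.

6.1875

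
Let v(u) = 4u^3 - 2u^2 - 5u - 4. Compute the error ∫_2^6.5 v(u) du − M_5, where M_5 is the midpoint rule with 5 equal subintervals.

14.88375

Exact integral: ∫_2^6.5 v(u) du = 1477.6875.
M_5 = 1462.80375.
Error = 1477.6875 − 1462.80375 = 14.88375.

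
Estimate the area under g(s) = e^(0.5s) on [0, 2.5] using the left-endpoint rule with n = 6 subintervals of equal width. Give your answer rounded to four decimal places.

4.4799

Δs = (2.5 − 0)/6 = 5/12.
Left endpoints: 0, 5/12, 5/6, 1.25, 5/3, 25/12.
g(0) ≈ 1.0000, g(5/12) ≈ 1.2316, g(5/6) ≈ 1.5169, g(1.25) ≈ 1.8682, g(5/3) ≈ 2.3010, g(25/12) ≈ 2.8339.
Sum = Δs · [g(0) + g(5/12) + g(5/6) + ...].
Sum ≈ 4.4799.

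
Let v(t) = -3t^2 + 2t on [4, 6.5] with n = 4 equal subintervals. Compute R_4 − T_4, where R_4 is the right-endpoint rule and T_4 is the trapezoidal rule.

-23.046875

R_4 = -207.91015625.
T_4 = -184.86328125.
R_4 − T_4 = -23.046875.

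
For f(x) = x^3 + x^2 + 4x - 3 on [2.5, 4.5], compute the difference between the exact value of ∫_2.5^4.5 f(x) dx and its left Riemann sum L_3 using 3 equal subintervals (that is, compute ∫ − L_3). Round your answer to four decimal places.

30.7963

Exact integral: ∫_2.5^4.5 f(x) dx ≈ 139.916667.
L_3 ≈ 109.120370.
Error ≈ 139.916667 − 109.120370 ≈ 30.7963.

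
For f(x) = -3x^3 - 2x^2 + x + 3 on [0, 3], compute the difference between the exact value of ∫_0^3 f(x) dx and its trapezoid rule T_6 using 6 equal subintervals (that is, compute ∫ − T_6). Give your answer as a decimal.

1.9375

Exact integral: ∫_0^3 f(x) dx = -65.25.
T_6 = -67.1875.
Error = -65.25 − (-67.1875) = 1.9375.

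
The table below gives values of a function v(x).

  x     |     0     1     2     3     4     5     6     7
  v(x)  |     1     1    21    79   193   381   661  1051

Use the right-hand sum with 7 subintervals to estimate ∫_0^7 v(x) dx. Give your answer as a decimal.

Δx = 1.
Sum = 1·[1 + 21 + 79 + 193 + 381 + 661 + 1051] = 2387.

2387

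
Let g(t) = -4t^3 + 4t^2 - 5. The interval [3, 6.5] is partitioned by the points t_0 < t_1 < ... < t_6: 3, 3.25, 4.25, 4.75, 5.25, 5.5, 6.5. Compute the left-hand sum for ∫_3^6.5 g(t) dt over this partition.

-1078.828125

Subinterval widths: 0.25, 1, 0.5, 0.5, 0.25, 1.
Left endpoints: 3, 3.25, 4.25, 4.75, 5.25, 5.5.
g(3) = -77, g(3.25) = -100.0625, g(4.25) = -239.8125, g(4.75) = -343.4375, g(5.25) = -473.5625, g(5.5) = -549.5.
Sum = Σ Δt_i · g(t_i).
Sum = -1078.828125.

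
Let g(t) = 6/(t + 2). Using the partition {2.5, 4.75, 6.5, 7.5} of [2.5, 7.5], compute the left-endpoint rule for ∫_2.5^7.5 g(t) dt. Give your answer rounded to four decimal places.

5.2614

Subinterval widths: 2.25, 1.75, 1.
Left endpoints: 2.5, 4.75, 6.5.
g(2.5) = 4/3, g(4.75) = 8/9, g(6.5) = 12/17.
Sum = Σ Δt_i · g(t_i).
Sum ≈ 5.2614.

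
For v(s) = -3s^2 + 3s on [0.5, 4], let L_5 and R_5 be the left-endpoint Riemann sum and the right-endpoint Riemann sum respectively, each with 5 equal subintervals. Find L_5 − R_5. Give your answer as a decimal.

25.725

L_5 = -28.245.
R_5 = -53.97.
L_5 − R_5 = 25.725.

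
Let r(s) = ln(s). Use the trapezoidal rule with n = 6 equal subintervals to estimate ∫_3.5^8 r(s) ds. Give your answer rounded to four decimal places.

Δs = (8 − 3.5)/6 = 0.75.
r(3.5) ≈ 1.2528, r(4.25) ≈ 1.4469, r(5) ≈ 1.6094, r(5.75) ≈ 1.7492, r(6.5) ≈ 1.8718, r(7.25) ≈ 1.9810, r(8) ≈ 2.0794.
T_6 = (Δs/2)·[r(s_0) + 2r(s_1) + ... + 2r(s_{5}) + r(s_6)].
Sum ≈ 7.7433.

7.7433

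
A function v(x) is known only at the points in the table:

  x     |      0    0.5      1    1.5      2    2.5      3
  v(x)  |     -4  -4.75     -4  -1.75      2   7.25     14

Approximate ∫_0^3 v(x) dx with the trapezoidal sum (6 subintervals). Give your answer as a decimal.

Δx = 0.5.
T_6 = (0.5/2)·[(-4) + 2·(-4.75) + 2·(-4) + 2·(-1.75) + 2·2 + 2·7.25 + 14] = 1.875.

1.875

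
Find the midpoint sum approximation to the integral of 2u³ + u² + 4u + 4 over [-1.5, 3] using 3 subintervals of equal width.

Δu = (3 − (-1.5))/3 = 1.5.
Midpoints: -0.75, 0.75, 2.25.
f(-0.75) = 0.71875, f(0.75) = 8.40625, f(2.25) = 40.84375.
Sum = Δu · [f(-0.75) + f(0.75) + f(2.25)].
Sum = 74.953125.

74.953125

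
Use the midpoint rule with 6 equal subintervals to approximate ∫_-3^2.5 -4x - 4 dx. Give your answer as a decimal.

Δx = (2.5 − (-3))/6 = 11/12.
Midpoints: -61/24, -1.625, -17/24, 5/24, 1.125, 49/24.
f(-61/24) = 37/6, f(-1.625) = 2.5, f(-17/24) = -7/6, f(5/24) = -29/6, f(1.125) = -8.5, f(49/24) = -73/6.
Sum = Δx · [f(-61/24) + f(-1.625) + f(-17/24) + ...].
Sum = -16.5.

-16.5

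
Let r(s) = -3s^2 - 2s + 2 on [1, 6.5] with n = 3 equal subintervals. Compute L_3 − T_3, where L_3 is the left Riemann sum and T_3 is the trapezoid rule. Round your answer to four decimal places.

123.5208

L_3 ≈ -189.597222.
T_3 ≈ -313.118056.
L_3 − T_3 ≈ 123.5208.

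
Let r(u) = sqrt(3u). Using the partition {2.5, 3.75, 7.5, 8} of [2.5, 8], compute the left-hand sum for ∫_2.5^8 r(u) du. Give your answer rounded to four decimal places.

Subinterval widths: 1.25, 3.75, 0.5.
Left endpoints: 2.5, 3.75, 7.5.
r(2.5) ≈ 2.7386, r(3.75) ≈ 3.3541, r(7.5) ≈ 4.7434.
Sum = Σ Δu_i · r(u_i).
Sum ≈ 18.3729.

18.3729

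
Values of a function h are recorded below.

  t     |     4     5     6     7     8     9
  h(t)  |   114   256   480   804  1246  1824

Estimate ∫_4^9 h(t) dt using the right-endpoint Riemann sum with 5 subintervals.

4610

Δt = 1.
Sum = 1·[256 + 480 + 804 + 1246 + 1824] = 4610.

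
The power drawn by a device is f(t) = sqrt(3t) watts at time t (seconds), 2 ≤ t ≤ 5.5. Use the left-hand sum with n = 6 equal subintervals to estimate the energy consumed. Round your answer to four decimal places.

11.1509

Δt = (5.5 − 2)/6 = 7/12.
Left endpoints: 2, 31/12, 19/6, 3.75, 13/3, 59/12.
f(2) ≈ 2.4495, f(31/12) ≈ 2.7839, f(19/6) ≈ 3.0822, f(3.75) ≈ 3.3541, f(13/3) ≈ 3.6056, f(59/12) ≈ 3.8406.
Sum = Δt · [f(2) + f(31/12) + f(19/6) + ...].
Sum ≈ 11.1509.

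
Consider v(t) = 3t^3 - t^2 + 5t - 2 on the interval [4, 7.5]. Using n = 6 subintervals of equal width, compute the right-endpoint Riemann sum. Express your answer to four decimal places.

Δt = (7.5 − 4)/6 = 7/12.
Right endpoints: 55/12, 31/6, 5.75, 19/3, 83/12, 7.5.
v(55/12) = 55441/192, v(31/6) = 29585/72, v(5.75) = 564.015625, v(19/3) = 2255/3, v(83/12) = 562999/576, v(7.5) = 1244.875.
Sum = Δt · [v(55/12) + v(31/6) + v(5.75) + ...].
Sum ≈ 2471.9591.

2471.9591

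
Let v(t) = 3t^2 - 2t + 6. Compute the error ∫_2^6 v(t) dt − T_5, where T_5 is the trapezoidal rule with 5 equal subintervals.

-1.28

Exact integral: ∫_2^6 v(t) dt = 200.
T_5 = 201.28.
Error = 200 − 201.28 = -1.28.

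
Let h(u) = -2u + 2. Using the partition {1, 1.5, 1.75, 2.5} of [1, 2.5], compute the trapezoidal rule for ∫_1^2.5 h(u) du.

Subinterval widths: 0.5, 0.25, 0.75.
h(1) = 0, h(1.5) = -1, h(1.75) = -1.5, h(2.5) = -3.
On each subinterval the trapezoid contributes (Δu_i/2)·[h(u_{i-1}) + h(u_i)].
Sum = -2.25.

-2.25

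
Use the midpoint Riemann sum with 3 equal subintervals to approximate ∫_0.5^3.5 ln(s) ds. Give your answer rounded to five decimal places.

Δs = (3.5 − 0.5)/3 = 1.
Midpoints: 1, 2, 3.
f(1) ≈ 0.00000, f(2) ≈ 0.69315, f(3) ≈ 1.09861.
Sum = Δs · [f(1) + f(2) + f(3)].
Sum ≈ 1.79176.

1.79176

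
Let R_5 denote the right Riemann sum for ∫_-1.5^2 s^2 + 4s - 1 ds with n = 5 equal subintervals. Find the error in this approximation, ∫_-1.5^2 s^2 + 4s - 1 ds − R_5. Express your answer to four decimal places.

-5.7983

Exact integral: ∫_-1.5^2 f(s) ds ≈ 3.791667.
R_5 = 9.59.
Error ≈ 3.791667 − 9.59 ≈ -5.7983.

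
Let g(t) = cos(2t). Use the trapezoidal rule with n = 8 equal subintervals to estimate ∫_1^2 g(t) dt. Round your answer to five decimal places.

Δt = (2 − 1)/8 = 0.125.
g(1) ≈ -0.41615, g(1.125) ≈ -0.62817, g(1.25) ≈ -0.80114, g(1.375) ≈ -0.92430, g(1.5) ≈ -0.98999, g(1.625) ≈ -0.99413, g(1.75) ≈ -0.93646, g(1.875) ≈ -0.82056, g(2) ≈ -0.65364.
T_8 = (Δt/2)·[g(t_0) + 2g(t_1) + ... + 2g(t_{7}) + g(t_8)].
Sum ≈ -0.82871.

-0.82871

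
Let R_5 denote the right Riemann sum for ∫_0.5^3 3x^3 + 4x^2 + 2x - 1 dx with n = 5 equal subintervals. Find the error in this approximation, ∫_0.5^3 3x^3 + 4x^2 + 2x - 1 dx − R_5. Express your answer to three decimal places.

Exact integral: ∫_0.5^3 f(x) dx ≈ 102.78646.
R_5 = 135.
Error ≈ 102.78646 − 135 ≈ -32.214.

-32.214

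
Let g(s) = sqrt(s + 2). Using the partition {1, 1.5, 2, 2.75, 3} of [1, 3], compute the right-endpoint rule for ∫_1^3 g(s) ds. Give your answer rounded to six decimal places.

4.129018

Subinterval widths: 0.5, 0.5, 0.75, 0.25.
Right endpoints: 1.5, 2, 2.75, 3.
g(1.5) ≈ 1.870829, g(2) ≈ 2.000000, g(2.75) ≈ 2.179449, g(3) ≈ 2.236068.
Sum = Σ Δs_i · g(s_i).
Sum ≈ 4.129018.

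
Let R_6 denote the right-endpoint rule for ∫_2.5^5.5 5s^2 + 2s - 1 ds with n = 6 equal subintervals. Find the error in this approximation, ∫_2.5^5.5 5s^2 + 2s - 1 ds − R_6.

Exact integral: ∫_2.5^5.5 f(s) ds = 272.25.
R_6 = 304.375.
Error = 272.25 − 304.375 = -32.125.

-32.125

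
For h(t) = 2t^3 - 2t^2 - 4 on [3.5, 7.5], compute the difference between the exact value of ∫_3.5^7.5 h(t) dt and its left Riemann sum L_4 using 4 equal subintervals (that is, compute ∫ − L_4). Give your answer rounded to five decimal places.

314.33333

Exact integral: ∫_3.5^7.5 h(t) dt ≈ 1238.3333333.
L_4 = 924.
Error ≈ 1238.3333333 − 924 ≈ 314.33333.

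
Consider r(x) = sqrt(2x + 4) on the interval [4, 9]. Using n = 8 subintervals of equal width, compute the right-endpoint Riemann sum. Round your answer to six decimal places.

20.920743

Δx = (9 − 4)/8 = 0.625.
Right endpoints: 4.625, 5.25, 5.875, 6.5, 7.125, 7.75, 8.375, 9.
r(4.625) ≈ 3.640055, r(5.25) ≈ 3.807887, r(5.875) ≈ 3.968627, r(6.5) ≈ 4.123106, r(7.125) ≈ 4.272002, r(7.75) ≈ 4.415880, r(8.375) ≈ 4.555217, r(9) ≈ 4.690416.
Sum = Δx · [r(4.625) + r(5.25) + r(5.875) + ...].
Sum ≈ 20.920743.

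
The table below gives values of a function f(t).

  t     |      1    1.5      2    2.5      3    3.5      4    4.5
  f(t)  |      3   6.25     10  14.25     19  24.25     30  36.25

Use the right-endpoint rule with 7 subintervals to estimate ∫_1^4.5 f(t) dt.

70

Δt = 0.5.
Sum = 0.5·[6.25 + 10 + 14.25 + 19 + 24.25 + 30 + 36.25] = 70.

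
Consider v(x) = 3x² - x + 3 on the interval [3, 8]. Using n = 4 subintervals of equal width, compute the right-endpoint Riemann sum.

576.40625

Δx = (8 − 3)/4 = 1.25.
Right endpoints: 4.25, 5.5, 6.75, 8.
v(4.25) = 52.9375, v(5.5) = 88.25, v(6.75) = 132.9375, v(8) = 187.
Sum = Δx · [v(4.25) + v(5.5) + v(6.75) + v(8)].
Sum = 576.40625.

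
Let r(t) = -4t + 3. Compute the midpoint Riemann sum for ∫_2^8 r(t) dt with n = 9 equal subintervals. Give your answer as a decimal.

Δt = (8 − 2)/9 = 2/3.
Midpoints: 7/3, 3, 11/3, 13/3, 5, 17/3, 19/3, 7, 23/3.
r(7/3) = -19/3, r(3) = -9, r(11/3) = -35/3, r(13/3) = -43/3, r(5) = -17, r(17/3) = -59/3, r(19/3) = -67/3, r(7) = -25, r(23/3) = -83/3.
Sum = Δt · [r(7/3) + r(3) + r(11/3) + ...].
Sum = -102.

-102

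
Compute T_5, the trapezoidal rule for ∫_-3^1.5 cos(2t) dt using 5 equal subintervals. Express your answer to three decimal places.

-0.049

Δt = (1.5 − (-3))/5 = 0.9.
f(-3) ≈ 0.960, f(-2.1) ≈ -0.490, f(-1.2) ≈ -0.737, f(-0.3) ≈ 0.825, f(0.6) ≈ 0.362, f(1.5) ≈ -0.990.
T_5 = (Δt/2)·[f(t_0) + 2f(t_1) + ... + 2f(t_{4}) + f(t_5)].
Sum ≈ -0.049.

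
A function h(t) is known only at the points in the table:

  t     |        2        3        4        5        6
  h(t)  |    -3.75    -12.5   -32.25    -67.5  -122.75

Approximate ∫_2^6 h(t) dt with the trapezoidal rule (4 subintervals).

-175.5

Δt = 1.
T_4 = (1/2)·[(-3.75) + 2·(-12.5) + 2·(-32.25) + 2·(-67.5) + (-122.75)] = -175.5.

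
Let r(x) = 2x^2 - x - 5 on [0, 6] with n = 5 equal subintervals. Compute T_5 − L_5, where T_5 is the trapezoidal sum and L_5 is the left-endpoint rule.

T_5 = 98.88.
L_5 = 59.28.
T_5 − L_5 = 39.6.

39.6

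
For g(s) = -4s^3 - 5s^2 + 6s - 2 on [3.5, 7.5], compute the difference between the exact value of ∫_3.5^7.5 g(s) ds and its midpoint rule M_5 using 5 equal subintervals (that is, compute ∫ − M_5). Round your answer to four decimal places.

-15.1467

Exact integral: ∫_3.5^7.5 g(s) ds ≈ -3521.666667.
M_5 = -3506.52.
Error ≈ -3521.666667 − (-3506.52) ≈ -15.1467.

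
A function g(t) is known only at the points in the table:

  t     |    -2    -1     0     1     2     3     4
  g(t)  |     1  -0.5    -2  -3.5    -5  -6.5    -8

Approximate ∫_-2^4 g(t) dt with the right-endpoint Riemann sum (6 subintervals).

-25.5

Δt = 1.
Sum = 1·[(-0.5) + (-2) + (-3.5) + (-5) + (-6.5) + (-8)] = -25.5.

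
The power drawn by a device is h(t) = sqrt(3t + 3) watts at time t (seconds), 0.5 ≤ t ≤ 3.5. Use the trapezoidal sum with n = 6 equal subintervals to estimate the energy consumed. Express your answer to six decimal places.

8.895176

Δt = (3.5 − 0.5)/6 = 0.5.
h(0.5) ≈ 2.121320, h(1) ≈ 2.449490, h(1.5) ≈ 2.738613, h(2) ≈ 3.000000, h(2.5) ≈ 3.240370, h(3) ≈ 3.464102, h(3.5) ≈ 3.674235.
T_6 = (Δt/2)·[h(t_0) + 2h(t_1) + ... + 2h(t_{5}) + h(t_6)].
Sum ≈ 8.895176.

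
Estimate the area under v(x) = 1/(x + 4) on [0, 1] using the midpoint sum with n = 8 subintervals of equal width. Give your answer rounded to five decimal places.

Δx = (1 − 0)/8 = 0.125.
Midpoints: 0.0625, 0.1875, 0.3125, 0.4375, 0.5625, 0.6875, 0.8125, 0.9375.
v(0.0625) = 16/65, v(0.1875) = 16/67, v(0.3125) = 16/69, v(0.4375) = 16/71, v(0.5625) = 16/73, v(0.6875) = 16/75, v(0.8125) = 16/77, v(0.9375) = 16/79.
Sum = Δx · [v(0.0625) + v(0.1875) + v(0.3125) + ...].
Sum ≈ 0.22313.

0.22313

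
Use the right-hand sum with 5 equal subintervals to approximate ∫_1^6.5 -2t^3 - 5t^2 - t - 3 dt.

-1833.15

Δt = (6.5 − 1)/5 = 1.1.
Right endpoints: 2.1, 3.2, 4.3, 5.4, 6.5.
f(2.1) = -45.672, f(3.2) = -122.936, f(4.3) = -258.764, f(5.4) = -469.128, f(6.5) = -770.
Sum = Δt · [f(2.1) + f(3.2) + f(4.3) + f(5.4) + f(6.5)].
Sum = -1833.15.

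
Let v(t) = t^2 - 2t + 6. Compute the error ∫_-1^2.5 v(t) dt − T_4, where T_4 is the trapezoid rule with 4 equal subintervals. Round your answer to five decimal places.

Exact integral: ∫_-1^2.5 v(t) dt ≈ 21.2916667.
T_4 = 21.73828125.
Error ≈ 21.2916667 − 21.73828125 ≈ -0.44661.

-0.44661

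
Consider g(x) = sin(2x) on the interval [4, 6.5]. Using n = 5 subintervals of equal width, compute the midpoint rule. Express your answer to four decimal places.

Δx = (6.5 − 4)/5 = 0.5.
Midpoints: 4.25, 4.75, 5.25, 5.75, 6.25.
g(4.25) ≈ 0.7985, g(4.75) ≈ -0.0752, g(5.25) ≈ -0.8797, g(5.75) ≈ -0.8755, g(6.25) ≈ -0.0663.
Sum = Δx · [g(4.25) + g(4.75) + g(5.25) + g(5.75) + g(6.25)].
Sum ≈ -0.5491.

-0.5491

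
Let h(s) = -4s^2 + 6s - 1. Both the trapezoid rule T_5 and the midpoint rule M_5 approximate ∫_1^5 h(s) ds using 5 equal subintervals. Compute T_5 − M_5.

T_5 = -99.04.
M_5 = -96.48.
T_5 − M_5 = -2.56.

-2.56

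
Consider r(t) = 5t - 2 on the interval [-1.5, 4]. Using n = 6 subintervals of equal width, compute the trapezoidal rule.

Δt = (4 − (-1.5))/6 = 11/12.
r(-1.5) = -9.5, r(-7/12) = -59/12, r(1/3) = -1/3, r(1.25) = 4.25, r(13/6) = 53/6, r(37/12) = 161/12, r(4) = 18.
T_6 = (Δt/2)·[r(t_0) + 2r(t_1) + ... + 2r(t_{5}) + r(t_6)].
Sum = 23.375.

23.375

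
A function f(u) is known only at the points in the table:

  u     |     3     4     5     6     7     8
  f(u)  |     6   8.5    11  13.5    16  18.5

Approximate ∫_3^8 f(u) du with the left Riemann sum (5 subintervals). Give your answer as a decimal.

55

Δu = 1.
Sum = 1·[6 + 8.5 + 11 + 13.5 + 16] = 55.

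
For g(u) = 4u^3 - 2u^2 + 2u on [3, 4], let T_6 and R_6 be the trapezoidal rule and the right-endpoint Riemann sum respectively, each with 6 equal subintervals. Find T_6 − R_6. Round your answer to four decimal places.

T_6 ≈ 157.518519.
R_6 ≈ 168.851852.
T_6 − R_6 ≈ -11.3333.

-11.3333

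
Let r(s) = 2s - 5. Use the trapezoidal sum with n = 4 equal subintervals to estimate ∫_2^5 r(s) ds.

Δs = (5 − 2)/4 = 0.75.
r(2) = -1, r(2.75) = 0.5, r(3.5) = 2, r(4.25) = 3.5, r(5) = 5.
T_4 = (Δs/2)·[r(s_0) + 2r(s_1) + 2r(s_2) + 2r(s_3) + r(s_4)].
Sum = 6.

6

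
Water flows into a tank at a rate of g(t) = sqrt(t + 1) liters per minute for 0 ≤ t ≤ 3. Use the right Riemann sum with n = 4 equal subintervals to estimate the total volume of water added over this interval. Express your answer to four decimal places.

5.0301

Δt = (3 − 0)/4 = 0.75.
Right endpoints: 0.75, 1.5, 2.25, 3.
g(0.75) ≈ 1.3229, g(1.5) ≈ 1.5811, g(2.25) ≈ 1.8028, g(3) ≈ 2.0000.
Sum = Δt · [g(0.75) + g(1.5) + g(2.25) + g(3)].
Sum ≈ 5.0301.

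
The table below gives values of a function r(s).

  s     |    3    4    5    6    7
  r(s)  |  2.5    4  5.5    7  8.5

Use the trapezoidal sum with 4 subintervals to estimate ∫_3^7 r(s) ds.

22

Δs = 1.
T_4 = (1/2)·[2.5 + 2·4 + 2·5.5 + 2·7 + 8.5] = 22.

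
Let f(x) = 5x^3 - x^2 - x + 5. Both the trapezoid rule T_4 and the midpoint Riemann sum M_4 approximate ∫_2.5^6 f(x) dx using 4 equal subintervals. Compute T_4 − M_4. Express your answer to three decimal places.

42.038

T_4 ≈ 1535.03027.
M_4 ≈ 1492.99268.
T_4 − M_4 ≈ 42.038.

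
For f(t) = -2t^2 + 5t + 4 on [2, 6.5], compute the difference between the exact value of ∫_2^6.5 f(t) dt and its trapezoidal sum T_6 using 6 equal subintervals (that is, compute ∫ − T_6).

0.84375

Exact integral: ∫_2^6.5 f(t) dt = -64.125.
T_6 = -64.96875.
Error = -64.125 − (-64.96875) = 0.84375.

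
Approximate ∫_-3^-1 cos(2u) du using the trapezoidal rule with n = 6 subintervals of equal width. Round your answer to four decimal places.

Δu = (-1 − (-3))/6 = 1/3.
f(-3) ≈ 0.9602, f(-8/3) ≈ 0.5818, f(-7/3) ≈ -0.0457, f(-2) ≈ -0.6536, f(-5/3) ≈ -0.9817, f(-4/3) ≈ -0.8893, f(-1) ≈ -0.4161.
T_6 = (Δu/2)·[f(u_0) + 2f(u_1) + ... + 2f(u_{5}) + f(u_6)].
Sum ≈ -0.5722.

-0.5722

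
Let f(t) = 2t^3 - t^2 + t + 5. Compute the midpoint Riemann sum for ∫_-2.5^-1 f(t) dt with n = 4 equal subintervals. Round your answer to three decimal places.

Δt = (-1 − (-2.5))/4 = 0.375.
Midpoints: -2.3125, -1.9375, -1.5625, -1.1875.
f(-2.3125) = -56101/2048, f(-1.9375) = -31207/2048, f(-1.5625) = -13585/2048, f(-1.1875) = -1939/2048.
Sum = Δt · [f(-2.3125) + f(-1.9375) + f(-1.5625) + f(-1.1875)].
Sum ≈ -18.829.

-18.829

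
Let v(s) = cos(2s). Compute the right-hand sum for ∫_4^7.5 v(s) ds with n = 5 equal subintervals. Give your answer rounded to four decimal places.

Δs = (7.5 − 4)/5 = 0.7.
Right endpoints: 4.7, 5.4, 6.1, 6.8, 7.5.
v(4.7) ≈ -0.9997, v(5.4) ≈ -0.1943, v(6.1) ≈ 0.9336, v(6.8) ≈ 0.5117, v(7.5) ≈ -0.7597.
Sum = Δs · [v(4.7) + v(5.4) + v(6.1) + v(6.8) + v(7.5)].
Sum ≈ -0.3559.

-0.3559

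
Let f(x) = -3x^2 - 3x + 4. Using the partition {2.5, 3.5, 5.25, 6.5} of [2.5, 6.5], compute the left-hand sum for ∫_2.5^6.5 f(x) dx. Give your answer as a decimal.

Subinterval widths: 1, 1.75, 1.25.
Left endpoints: 2.5, 3.5, 5.25.
f(2.5) = -22.25, f(3.5) = -43.25, f(5.25) = -94.4375.
Sum = Σ Δx_i · f(x_i).
Sum = -215.984375.

-215.984375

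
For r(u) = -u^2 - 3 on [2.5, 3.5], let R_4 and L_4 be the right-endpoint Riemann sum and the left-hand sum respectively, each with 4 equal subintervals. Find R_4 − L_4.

-1.5

R_4 = -12.84375.
L_4 = -11.34375.
R_4 − L_4 = -1.5.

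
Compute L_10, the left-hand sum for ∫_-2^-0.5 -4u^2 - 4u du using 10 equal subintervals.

Δu = (-0.5 − (-2))/10 = 0.15.
Left endpoints: -2, -1.85, -1.7, -1.55, -1.4, -1.25, -1.1, -0.95, -0.8, -0.65.
f(-2) = -8, f(-1.85) = -6.29, f(-1.7) = -4.76, f(-1.55) = -3.41, f(-1.4) = -2.24, f(-1.25) = -1.25, f(-1.1) = -0.44, f(-0.95) = 0.19, f(-0.8) = 0.64, f(-0.65) = 0.91.
Sum = Δu · [f(-2) + f(-1.85) + f(-1.7) + ...].
Sum = -3.6975.

-3.6975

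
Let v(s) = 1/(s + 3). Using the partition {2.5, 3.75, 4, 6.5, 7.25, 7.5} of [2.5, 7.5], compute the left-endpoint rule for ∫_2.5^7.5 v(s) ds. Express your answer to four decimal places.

Subinterval widths: 1.25, 0.25, 2.5, 0.75, 0.25.
Left endpoints: 2.5, 3.75, 4, 6.5, 7.25.
v(2.5) = 2/11, v(3.75) = 4/27, v(4) = 1/7, v(6.5) = 2/19, v(7.25) = 4/41.
Sum = Σ Δs_i · v(s_i).
Sum ≈ 0.7248.

0.7248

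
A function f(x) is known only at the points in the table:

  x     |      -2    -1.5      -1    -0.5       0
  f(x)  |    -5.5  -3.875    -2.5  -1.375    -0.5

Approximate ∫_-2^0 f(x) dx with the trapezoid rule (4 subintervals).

Δx = 0.5.
T_4 = (0.5/2)·[(-5.5) + 2·(-3.875) + 2·(-2.5) + 2·(-1.375) + (-0.5)] = -5.375.

-5.375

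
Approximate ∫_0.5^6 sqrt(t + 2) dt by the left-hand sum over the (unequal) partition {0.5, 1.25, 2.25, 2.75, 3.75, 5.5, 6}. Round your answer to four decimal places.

Subinterval widths: 0.75, 1, 0.5, 1, 1.75, 0.5.
Left endpoints: 0.5, 1.25, 2.25, 2.75, 3.75, 5.5.
f(0.5) ≈ 1.5811, f(1.25) ≈ 1.8028, f(2.25) ≈ 2.0616, f(2.75) ≈ 2.1794, f(3.75) ≈ 2.3979, f(5.5) ≈ 2.7386.
Sum = Σ Δt_i · f(t_i).
Sum ≈ 11.7645.

11.7645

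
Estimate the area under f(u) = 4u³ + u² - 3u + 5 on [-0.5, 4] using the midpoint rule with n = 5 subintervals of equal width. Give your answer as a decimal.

269.505

Δu = (4 − (-0.5))/5 = 0.9.
Midpoints: -0.05, 0.85, 1.75, 2.65, 3.55.
f(-0.05) = 5.152, f(0.85) = 5.629, f(1.75) = 24.25, f(2.65) = 78.511, f(3.55) = 185.908.
Sum = Δu · [f(-0.05) + f(0.85) + f(1.75) + f(2.65) + f(3.55)].
Sum = 269.505.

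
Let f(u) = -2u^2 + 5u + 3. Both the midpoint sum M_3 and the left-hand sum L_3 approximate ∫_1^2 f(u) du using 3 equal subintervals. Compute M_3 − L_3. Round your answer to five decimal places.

M_3 ≈ 5.8518519.
L_3 ≈ 5.9629630.
M_3 − L_3 ≈ -0.11111.

-0.11111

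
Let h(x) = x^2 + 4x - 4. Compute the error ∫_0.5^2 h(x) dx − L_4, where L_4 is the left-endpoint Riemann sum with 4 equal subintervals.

Exact integral: ∫_0.5^2 h(x) dx = 4.125.
L_4 = 2.33203125.
Error = 4.125 − 2.33203125 = 1.79296875.

1.79296875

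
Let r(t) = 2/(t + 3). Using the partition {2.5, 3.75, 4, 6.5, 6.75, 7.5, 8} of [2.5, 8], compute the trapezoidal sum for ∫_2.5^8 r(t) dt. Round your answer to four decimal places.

Subinterval widths: 1.25, 0.25, 2.5, 0.25, 0.75, 0.5.
r(2.5) = 4/11, r(3.75) = 8/27, r(4) = 2/7, r(6.5) = 4/19, r(6.75) = 8/39, r(7.5) = 4/21, r(8) = 2/11.
On each subinterval the trapezoid contributes (Δt_i/2)·[r(t_{i-1}) + r(t_i)].
Sum ≈ 1.3989.

1.3989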